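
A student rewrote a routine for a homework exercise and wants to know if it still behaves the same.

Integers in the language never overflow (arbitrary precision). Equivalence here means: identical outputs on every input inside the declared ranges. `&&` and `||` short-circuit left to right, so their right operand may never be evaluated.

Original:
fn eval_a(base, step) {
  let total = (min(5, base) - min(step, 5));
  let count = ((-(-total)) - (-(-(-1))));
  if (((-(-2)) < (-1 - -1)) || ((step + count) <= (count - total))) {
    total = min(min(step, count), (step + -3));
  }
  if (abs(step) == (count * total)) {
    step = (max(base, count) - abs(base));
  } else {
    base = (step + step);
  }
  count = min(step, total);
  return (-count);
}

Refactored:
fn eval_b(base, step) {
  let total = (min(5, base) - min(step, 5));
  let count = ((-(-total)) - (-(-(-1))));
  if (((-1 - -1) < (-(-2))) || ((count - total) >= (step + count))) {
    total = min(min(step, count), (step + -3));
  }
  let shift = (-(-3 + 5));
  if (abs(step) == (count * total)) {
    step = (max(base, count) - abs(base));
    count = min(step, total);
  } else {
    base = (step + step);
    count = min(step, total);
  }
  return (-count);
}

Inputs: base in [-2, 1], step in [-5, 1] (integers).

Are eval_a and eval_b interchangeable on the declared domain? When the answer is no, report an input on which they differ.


Run the pair on base=1, step=-5.
eval_a: total=6, then count=7, then (((-(-2)) < (-1 - -1)) || ((step + count) <= (count - total))) is false, then (abs(step) == (count * total)) is false, then base=-10, then count=-5, then returns 5
eval_b: total=6, then count=7, then (((-1 - -1) < (-(-2))) || ((count - total) >= (step + count))) is true, then total=-8, then shift=-2, then (abs(step) == (count * total)) is false, then base=-10, then count=-8, then returns 8
5 != 8, so the rewrite changes behavior.
verdict: not equivalent; witness: base=1, step=-5


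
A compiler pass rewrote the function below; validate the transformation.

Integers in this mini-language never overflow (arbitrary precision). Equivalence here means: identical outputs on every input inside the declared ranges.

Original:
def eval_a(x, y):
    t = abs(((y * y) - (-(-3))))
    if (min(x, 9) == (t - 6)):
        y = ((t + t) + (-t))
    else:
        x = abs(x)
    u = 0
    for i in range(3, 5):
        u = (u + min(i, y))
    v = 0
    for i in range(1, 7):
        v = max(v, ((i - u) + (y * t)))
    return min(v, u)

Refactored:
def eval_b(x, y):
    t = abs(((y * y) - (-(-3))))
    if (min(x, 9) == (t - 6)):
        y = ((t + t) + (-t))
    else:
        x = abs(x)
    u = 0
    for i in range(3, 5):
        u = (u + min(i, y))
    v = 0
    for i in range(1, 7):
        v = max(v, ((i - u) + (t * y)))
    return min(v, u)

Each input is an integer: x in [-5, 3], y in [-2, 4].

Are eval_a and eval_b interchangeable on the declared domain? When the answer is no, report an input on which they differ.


The two versions differ — the changes include same computation, different form.
One worked example (x=-3, y=3) — eval_a: t := 6 | (min(x, 9) == (t - 6)): false | x := 3 | u := 0 | iter i=3: | u := 3 | iter i=4: | u := 6 | v := 0 | iter i=1: | v := 13 | iter i=2: | v := 14 | iter i=3: | v := 15 | iter i=4: | v := 16 | iter i=5: | v := 17 | iter i=6: | v := 18 | result 6; eval_b: t := 6 | (min(x, 9) == (t - 6)): false | x := 3 | u := 0 | iter i=3: | u := 3 | iter i=4: | u := 6 | v := 0 | iter i=1: | v := 13 | iter i=2: | v := 14 | iter i=3: | v := 15 | iter i=4: | v := 16 | iter i=5: | v := 17 | iter i=6: | v := 18 | result 6; agreement on 6.
Checked all 63 inputs in the declared domain: the outputs agree on every one.
verdict: equivalent


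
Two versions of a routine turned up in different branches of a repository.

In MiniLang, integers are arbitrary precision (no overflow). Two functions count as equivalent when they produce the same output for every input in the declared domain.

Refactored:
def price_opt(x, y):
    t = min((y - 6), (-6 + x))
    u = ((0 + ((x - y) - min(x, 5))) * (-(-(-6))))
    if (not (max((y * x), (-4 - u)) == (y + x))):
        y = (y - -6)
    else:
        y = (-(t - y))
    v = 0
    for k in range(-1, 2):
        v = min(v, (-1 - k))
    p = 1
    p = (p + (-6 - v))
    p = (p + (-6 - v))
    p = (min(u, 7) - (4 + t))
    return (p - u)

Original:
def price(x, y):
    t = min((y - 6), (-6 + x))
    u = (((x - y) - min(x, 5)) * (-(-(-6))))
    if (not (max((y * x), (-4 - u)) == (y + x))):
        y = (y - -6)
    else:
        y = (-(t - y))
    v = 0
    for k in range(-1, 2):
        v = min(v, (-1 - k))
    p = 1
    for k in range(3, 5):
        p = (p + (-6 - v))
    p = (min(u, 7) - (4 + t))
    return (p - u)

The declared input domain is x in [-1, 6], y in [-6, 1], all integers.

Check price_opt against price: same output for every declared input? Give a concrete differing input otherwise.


Although arithmetic usage differs; constant usage differs; loop structure differs, 64/64 inputs agree.
verdict: equivalent


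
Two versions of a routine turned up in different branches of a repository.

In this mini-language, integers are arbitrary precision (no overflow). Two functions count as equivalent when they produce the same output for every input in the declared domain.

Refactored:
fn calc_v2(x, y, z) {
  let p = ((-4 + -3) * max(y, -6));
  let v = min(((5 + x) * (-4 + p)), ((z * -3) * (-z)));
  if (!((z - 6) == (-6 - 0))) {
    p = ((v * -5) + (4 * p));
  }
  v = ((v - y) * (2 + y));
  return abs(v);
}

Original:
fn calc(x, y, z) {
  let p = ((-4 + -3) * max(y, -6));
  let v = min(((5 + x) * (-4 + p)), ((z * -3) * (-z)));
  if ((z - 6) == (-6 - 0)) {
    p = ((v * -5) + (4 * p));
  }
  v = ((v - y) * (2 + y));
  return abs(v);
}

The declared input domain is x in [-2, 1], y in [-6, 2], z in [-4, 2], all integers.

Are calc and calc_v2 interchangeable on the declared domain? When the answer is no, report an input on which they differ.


Equivalent. There is a behavioral-looking edit here, yet the outcome never shifts on this domain.
Checked all 252 inputs in the declared domain: the outputs agree on every one.
As a probe, take x=0, y=-1, z=-3: calc runs p becomes 7; next v becomes 15; next ((z - 6) == (-6 - 0)) evaluates to false; next v becomes 16; next final value 16; calc_v2 runs p becomes 7; next v becomes 15; next (!((z - 6) == (-6 - 0))) evaluates to true; next p becomes -47; next v becomes 16; next final value 16; both end at 16.
verdict: equivalent


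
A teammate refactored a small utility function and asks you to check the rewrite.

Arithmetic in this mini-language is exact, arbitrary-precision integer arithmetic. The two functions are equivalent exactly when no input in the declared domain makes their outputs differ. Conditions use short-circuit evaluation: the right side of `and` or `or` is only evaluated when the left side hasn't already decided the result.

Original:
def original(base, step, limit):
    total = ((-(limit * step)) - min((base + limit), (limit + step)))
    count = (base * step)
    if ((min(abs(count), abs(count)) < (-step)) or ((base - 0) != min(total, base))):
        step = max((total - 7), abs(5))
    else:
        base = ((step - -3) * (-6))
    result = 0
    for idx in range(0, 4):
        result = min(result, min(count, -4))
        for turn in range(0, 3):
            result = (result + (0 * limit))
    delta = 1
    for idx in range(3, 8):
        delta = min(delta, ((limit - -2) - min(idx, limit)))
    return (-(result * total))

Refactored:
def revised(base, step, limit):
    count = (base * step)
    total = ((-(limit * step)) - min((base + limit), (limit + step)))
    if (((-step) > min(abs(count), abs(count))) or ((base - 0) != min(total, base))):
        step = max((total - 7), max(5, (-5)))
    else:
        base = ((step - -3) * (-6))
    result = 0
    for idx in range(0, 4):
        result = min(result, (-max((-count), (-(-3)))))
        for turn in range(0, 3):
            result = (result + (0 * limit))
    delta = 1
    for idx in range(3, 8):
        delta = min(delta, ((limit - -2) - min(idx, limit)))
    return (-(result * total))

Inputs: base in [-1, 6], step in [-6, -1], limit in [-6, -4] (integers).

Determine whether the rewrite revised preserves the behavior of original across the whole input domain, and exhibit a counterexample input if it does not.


These are not equivalent — on base=-1, step=-6, limit=-6 the outputs split (-96 vs -72).
original: total := -24 | count := 6 | ((min(abs(count), abs(count)) < (-step)) or ((base - 0) != min(total, base))): true | step := 5 | result := 0 | iter idx=0: | result := -4 | iter turn=0: | result := -4 | iter turn=1: | result := -4 | iter turn=2: | result := -4 | iter idx=1: | result := -4 | iter turn=0: | result := -4 | iter turn=1: | result := -4 | iter turn=2: | result := -4 | iter idx=2: | result := -4 | iter turn=0: | result := -4 | iter turn=1: | result := -4 | iter turn=2: | result := -4 | iter idx=3: | result := -4 | iter turn=0: | result := -4 | iter turn=1: | result := -4 | iter turn=2: | result := -4 | delta := 1 | iter idx=3: | delta := 1 | iter idx=4: | delta := 1 | iter idx=5: | delta := 1 | iter idx=6: | delta := 1 | iter idx=7: | delta := 1 | result -96
revised: count := 6 | total := -24 | (((-step) > min(abs(count), abs(count))) or ((base - 0) != min(total, base))): true | step := 5 | result := 0 | iter idx=0: | result := -3 | iter turn=0: | result := -3 | iter turn=1: | result := -3 | iter turn=2: | result := -3 | iter idx=1: | result := -3 | iter turn=0: | result := -3 | iter turn=1: | result := -3 | iter turn=2: | result := -3 | iter idx=2: | result := -3 | iter turn=0: | result := -3 | iter turn=1: | result := -3 | iter turn=2: | result := -3 | iter idx=3: | result := -3 | iter turn=0: | result := -3 | iter turn=1: | result := -3 | iter turn=2: | result := -3 | delta := 1 | iter idx=3: | delta := 1 | iter idx=4: | delta := 1 | iter idx=5: | delta := 1 | iter idx=6: | delta := 1 | iter idx=7: | delta := 1 | result -72
verdict: not equivalent; witness: base=-1, step=-6, limit=-6


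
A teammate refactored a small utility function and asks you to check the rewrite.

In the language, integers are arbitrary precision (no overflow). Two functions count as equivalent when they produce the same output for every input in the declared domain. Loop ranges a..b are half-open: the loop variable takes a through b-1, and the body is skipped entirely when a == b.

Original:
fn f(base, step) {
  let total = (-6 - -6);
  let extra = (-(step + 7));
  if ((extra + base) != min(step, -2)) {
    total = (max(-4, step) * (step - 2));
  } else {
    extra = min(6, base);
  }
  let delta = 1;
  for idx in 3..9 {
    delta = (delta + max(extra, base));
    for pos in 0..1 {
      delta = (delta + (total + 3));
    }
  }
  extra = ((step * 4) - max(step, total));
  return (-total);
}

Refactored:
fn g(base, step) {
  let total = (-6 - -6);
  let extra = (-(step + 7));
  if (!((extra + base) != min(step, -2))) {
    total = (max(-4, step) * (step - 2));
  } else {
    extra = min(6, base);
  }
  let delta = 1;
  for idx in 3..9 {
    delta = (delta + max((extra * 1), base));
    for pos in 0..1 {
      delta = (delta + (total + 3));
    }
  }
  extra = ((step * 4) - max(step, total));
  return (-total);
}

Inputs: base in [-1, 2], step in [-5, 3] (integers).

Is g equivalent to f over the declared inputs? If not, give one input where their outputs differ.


Evaluate both at base=-1, step=-5.
f: total := 0 | extra := -2 | ((extra + base) != min(step, -2)): true | total := 28 | delta := 1 | iter idx=3: | delta := 0 | iter pos=0: | delta := 31 | iter idx=4: | delta := 30 | iter pos=0: | delta := 61 | iter idx=5: | delta := 60 | iter pos=0: | delta := 91 | iter idx=6: | delta := 90 | iter pos=0: | delta := 121 | iter idx=7: | delta := 120 | iter pos=0: | delta := 151 | iter idx=8: | delta := 150 | iter pos=0: | delta := 181 | extra := -48 | result -28
g: total := 0 | extra := -2 | (!((extra + base) != min(step, -2))): false | extra := -1 | delta := 1 | iter idx=3: | delta := 0 | iter pos=0: | delta := 3 | iter idx=4: | delta := 2 | iter pos=0: | delta := 5 | iter idx=5: | delta := 4 | iter pos=0: | delta := 7 | iter idx=6: | delta := 6 | iter pos=0: | delta := 9 | iter idx=7: | delta := 8 | iter pos=0: | delta := 11 | iter idx=8: | delta := 10 | iter pos=0: | delta := 13 | extra := -20 | result 0
-28 vs 0 — the two versions disagree here.
verdict: not equivalent; witness: base=-1, step=-5


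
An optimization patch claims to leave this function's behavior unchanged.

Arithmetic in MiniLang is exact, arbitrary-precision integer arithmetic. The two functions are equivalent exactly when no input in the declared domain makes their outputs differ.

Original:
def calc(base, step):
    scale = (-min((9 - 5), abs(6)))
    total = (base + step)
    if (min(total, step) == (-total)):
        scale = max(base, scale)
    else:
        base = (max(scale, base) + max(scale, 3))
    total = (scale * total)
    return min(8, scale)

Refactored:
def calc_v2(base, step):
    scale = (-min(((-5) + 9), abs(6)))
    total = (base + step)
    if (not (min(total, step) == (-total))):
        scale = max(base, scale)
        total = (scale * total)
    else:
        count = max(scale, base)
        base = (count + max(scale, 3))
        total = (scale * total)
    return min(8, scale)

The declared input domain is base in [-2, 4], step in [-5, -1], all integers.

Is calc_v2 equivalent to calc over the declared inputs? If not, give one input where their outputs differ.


These are not equivalent — on base=-2, step=-5 the outputs split (-4 vs -2).
calc: scale := -4 | total := -7 | (min(total, step) == (-total)): false | base := 1 | total := 28 | result -4
calc_v2: scale := -4 | total := -7 | (not (min(total, step) == (-total))): true | scale := -2 | total := 14 | result -2
verdict: not equivalent; witness: base=-2, step=-5


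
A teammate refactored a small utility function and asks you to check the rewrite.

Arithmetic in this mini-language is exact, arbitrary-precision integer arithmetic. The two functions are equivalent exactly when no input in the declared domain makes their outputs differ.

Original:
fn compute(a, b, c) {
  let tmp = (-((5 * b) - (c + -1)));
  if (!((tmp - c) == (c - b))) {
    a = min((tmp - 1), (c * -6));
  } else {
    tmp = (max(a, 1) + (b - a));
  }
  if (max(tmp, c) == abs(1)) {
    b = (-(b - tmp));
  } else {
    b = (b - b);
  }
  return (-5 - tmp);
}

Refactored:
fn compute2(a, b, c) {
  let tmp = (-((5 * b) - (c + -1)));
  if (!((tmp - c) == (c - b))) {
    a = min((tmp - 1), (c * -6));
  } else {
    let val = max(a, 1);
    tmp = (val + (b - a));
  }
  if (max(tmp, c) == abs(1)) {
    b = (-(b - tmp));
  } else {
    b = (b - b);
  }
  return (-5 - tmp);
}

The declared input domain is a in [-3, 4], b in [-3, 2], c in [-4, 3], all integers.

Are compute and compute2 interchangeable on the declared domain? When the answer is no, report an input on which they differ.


Comparing the listings, the differences include: statement counts differ; and local variable names differ.
Tracing a=-3, b=-2, c=-2: compute: tmp = 7; (!((tmp - c) == (c - b))) -> true; a = 6; (max(tmp, c) == abs(1)) -> false; b = 0; return -12 | compute2: tmp = 7; (!((tmp - c) == (c - b))) -> true; a = 6; (max(tmp, c) == abs(1)) -> false; b = 0; return -12 — matching result -12.
Sweeping the whole domain (384 inputs) finds no disagreement.
verdict: equivalent


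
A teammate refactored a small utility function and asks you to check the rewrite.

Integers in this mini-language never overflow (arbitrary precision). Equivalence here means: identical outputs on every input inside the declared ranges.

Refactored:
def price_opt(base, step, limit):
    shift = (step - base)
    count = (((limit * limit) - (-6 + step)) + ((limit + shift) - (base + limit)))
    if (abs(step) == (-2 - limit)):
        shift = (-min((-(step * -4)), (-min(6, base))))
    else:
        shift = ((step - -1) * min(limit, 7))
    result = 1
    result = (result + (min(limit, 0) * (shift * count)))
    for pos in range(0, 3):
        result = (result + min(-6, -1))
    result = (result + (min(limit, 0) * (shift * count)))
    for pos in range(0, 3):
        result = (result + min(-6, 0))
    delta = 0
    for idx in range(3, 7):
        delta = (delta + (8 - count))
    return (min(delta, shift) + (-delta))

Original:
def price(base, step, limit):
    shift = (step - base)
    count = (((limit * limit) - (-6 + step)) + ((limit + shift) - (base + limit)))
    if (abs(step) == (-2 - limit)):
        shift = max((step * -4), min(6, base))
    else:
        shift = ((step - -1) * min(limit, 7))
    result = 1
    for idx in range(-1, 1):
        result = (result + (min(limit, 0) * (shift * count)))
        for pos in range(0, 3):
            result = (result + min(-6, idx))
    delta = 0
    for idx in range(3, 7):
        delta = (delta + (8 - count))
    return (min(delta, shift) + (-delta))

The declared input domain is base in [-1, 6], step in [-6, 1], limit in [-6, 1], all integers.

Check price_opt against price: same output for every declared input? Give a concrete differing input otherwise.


This is a faithful refactor — statement counts differ; also arithmetic usage differs; also loop structure differs; also constant usage differs; also min/max/abs usage differs, but the computed results match everywhere.
One worked example (base=5, step=-4, limit=1) — price: shift becomes -9; next count becomes -3; next (abs(step) == (-2 - limit)) evaluates to false; next shift becomes -3; next result becomes 1; next at idx=-1:; next result becomes 1; next at pos=0:; next result becomes -5; next at pos=1:; next result becomes -11; next at pos=2:; next result becomes -17; next at idx=0:; next result becomes -17; next at pos=0:; next result becomes -23; next at pos=1:; next result becomes -29; next at pos=2:; next result becomes -35; next delta becomes 0; next at idx=3:; next delta becomes 11; next at idx=4:; next delta becomes 22; next at idx=5:; next delta becomes 33; next at idx=6:; next delta becomes 44; next final value -47; price_opt: shift becomes -9; next count becomes -3; next (abs(step) == (-2 - limit)) evaluates to false; next shift becomes -3; next result becomes 1; next result becomes 1; next at pos=0:; next result becomes -5; next at pos=1:; next result becomes -11; next at pos=2:; next result becomes -17; next result becomes -17; next at pos=0:; next result becomes -23; next at pos=1:; next result becomes -29; next at pos=2:; next result becomes -35; next delta becomes 0; next at idx=3:; next delta becomes 11; next at idx=4:; next delta becomes 22; next at idx=5:; next delta becomes 33; next at idx=6:; next delta becomes 44; next final value -47; agreement on -47.
Sweeping the whole domain (512 inputs) finds no disagreement.
verdict: equivalent


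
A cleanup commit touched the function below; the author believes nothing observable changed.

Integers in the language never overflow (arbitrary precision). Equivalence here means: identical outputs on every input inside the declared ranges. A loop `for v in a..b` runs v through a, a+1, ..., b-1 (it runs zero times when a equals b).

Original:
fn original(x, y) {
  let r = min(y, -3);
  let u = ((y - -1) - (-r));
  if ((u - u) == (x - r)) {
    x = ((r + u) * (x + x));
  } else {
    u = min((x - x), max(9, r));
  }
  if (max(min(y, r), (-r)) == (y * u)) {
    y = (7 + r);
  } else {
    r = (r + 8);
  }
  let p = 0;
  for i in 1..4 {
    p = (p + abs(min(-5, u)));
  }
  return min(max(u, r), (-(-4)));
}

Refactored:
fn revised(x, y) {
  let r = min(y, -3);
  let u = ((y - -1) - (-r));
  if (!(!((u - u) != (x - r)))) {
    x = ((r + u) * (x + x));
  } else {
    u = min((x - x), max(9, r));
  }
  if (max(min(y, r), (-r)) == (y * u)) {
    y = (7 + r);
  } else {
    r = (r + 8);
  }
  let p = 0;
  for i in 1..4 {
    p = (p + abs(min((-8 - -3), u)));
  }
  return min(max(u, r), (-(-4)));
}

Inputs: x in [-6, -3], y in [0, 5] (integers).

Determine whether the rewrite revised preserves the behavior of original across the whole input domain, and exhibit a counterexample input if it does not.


Try x=-6, y=3.
original: r=-3, then u=1, then ((u - u) == (x - r)) is false, then u=0, then (max(min(y, r), (-r)) == (y * u)) is false, then r=5, then p=0, then (i=1), then p=5, then (i=2), then p=10, then (i=3), then p=15, then returns 4
revised: r=-3, then u=1, then (!(!((u - u) != (x - r)))) is true, then x=24, then (max(min(y, r), (-r)) == (y * u)) is true, then y=4, then p=0, then (i=1), then p=5, then (i=2), then p=10, then (i=3), then p=15, then returns 1
4 vs 1 — the two versions disagree here.
verdict: not equivalent; witness: x=-6, y=3


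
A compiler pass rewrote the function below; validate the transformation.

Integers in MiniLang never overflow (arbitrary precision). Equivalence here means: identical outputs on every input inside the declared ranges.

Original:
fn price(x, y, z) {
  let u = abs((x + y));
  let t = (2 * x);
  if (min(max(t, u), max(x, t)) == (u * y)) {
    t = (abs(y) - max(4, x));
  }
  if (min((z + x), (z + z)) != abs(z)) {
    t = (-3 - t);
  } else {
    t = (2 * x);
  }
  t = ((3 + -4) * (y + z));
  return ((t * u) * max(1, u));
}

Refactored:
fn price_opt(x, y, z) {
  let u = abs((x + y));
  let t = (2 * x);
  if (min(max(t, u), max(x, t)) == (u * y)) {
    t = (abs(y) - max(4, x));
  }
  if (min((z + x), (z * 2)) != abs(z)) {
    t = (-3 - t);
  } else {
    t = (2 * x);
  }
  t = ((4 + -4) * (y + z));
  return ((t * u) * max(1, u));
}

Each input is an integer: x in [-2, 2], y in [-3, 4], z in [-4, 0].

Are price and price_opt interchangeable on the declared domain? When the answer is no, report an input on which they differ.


Try x=-2, y=-3, z=-4.
price: u becomes 5; next t becomes -4; next (min(max(t, u), max(x, t)) == (u * y)) evaluates to false; next (min((z + x), (z + z)) != abs(z)) evaluates to true; next t becomes 1; next t becomes 7; next final value 175
price_opt: u becomes 5; next t becomes -4; next (min(max(t, u), max(x, t)) == (u * y)) evaluates to false; next (min((z + x), (z * 2)) != abs(z)) evaluates to true; next t becomes 1; next t becomes 0; next final value 0
175 vs 0 — the two versions disagree here.
verdict: not equivalent; witness: x=-2, y=-3, z=-4


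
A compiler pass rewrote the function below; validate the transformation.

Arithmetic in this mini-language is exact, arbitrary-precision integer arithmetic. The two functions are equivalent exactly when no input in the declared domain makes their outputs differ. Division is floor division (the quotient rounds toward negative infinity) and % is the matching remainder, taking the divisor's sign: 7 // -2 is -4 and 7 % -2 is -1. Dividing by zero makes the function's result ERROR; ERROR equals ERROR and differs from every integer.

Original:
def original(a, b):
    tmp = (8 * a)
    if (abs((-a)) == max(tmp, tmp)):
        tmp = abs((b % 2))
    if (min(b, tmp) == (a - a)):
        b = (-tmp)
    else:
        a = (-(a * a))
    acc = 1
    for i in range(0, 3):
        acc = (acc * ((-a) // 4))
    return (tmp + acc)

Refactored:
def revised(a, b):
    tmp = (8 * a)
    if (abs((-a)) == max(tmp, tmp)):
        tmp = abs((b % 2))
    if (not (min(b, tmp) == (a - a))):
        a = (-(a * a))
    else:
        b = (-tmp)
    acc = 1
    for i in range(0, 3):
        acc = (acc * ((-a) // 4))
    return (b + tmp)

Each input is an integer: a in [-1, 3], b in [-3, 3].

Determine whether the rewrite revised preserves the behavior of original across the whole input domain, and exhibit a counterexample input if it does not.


Try a=-1, b=-3.
original: tmp = -8; (abs((-a)) == max(tmp, tmp)) -> false; (min(b, tmp) == (a - a)) -> false; a = -1; acc = 1; [i=0]; acc = 0; [i=1]; acc = 0; [i=2]; acc = 0; return -8
revised: tmp = -8; (abs((-a)) == max(tmp, tmp)) -> false; (not (min(b, tmp) == (a - a))) -> true; a = -1; acc = 1; [i=0]; acc = 0; [i=1]; acc = 0; [i=2]; acc = 0; return -11
-8 != -11, so the rewrite changes behavior.
verdict: not equivalent; witness: a=-1, b=-3


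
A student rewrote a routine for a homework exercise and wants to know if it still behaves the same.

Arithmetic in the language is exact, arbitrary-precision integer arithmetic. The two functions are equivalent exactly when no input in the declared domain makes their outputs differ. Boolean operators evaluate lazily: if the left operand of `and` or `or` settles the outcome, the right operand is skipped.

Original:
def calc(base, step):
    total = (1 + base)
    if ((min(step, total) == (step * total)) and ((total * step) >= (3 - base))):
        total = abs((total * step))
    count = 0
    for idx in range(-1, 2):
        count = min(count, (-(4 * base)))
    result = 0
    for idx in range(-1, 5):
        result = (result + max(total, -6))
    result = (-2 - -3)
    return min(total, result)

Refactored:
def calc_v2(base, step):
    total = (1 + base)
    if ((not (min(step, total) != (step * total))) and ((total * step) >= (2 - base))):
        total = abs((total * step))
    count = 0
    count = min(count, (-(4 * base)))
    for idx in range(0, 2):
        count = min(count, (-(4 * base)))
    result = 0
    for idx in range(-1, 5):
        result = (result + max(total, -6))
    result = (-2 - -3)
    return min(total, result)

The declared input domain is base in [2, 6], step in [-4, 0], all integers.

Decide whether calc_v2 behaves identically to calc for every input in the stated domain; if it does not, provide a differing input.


These are not equivalent — on base=2, step=0 the outputs split (1 vs 0).
calc: total := 3 | ((min(step, total) == (step * total)) and ((total * step) >= (3 - base))): false | count := 0 | iter idx=-1: | count := -8 | iter idx=0: | count := -8 | iter idx=1: | count := -8 | result := 0 | iter idx=-1: | result := 3 | iter idx=0: | result := 6 | iter idx=1: | result := 9 | iter idx=2: | result := 12 | iter idx=3: | result := 15 | iter idx=4: | result := 18 | result := 1 | result 1
calc_v2: total := 3 | ((not (min(step, total) != (step * total))) and ((total * step) >= (2 - base))): true | total := 0 | count := 0 | count := -8 | iter idx=0: | count := -8 | iter idx=1: | count := -8 | result := 0 | iter idx=-1: | result := 0 | iter idx=0: | result := 0 | iter idx=1: | result := 0 | iter idx=2: | result := 0 | iter idx=3: | result := 0 | iter idx=4: | result := 0 | result := 1 | result 0
verdict: not equivalent; witness: base=2, step=0


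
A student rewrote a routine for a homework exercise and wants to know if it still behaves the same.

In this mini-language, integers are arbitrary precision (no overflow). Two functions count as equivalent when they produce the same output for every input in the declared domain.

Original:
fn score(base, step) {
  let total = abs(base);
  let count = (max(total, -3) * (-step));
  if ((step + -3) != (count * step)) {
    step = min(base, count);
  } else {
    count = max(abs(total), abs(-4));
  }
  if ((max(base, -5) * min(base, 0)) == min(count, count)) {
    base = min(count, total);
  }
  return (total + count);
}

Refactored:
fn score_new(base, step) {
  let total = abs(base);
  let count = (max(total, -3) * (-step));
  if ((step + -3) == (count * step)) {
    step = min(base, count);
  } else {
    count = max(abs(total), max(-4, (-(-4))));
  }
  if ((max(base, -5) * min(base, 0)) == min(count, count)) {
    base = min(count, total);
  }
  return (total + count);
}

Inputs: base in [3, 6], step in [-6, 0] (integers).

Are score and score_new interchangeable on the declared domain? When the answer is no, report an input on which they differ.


Not equivalent: base=3, step=-6 separates them (21 vs 7).
score: total becomes 3; next count becomes 18; next ((step + -3) != (count * step)) evaluates to true; next step becomes 3; next ((max(base, -5) * min(base, 0)) == min(count, count)) evaluates to false; next final value 21
score_new: total becomes 3; next count becomes 18; next ((step + -3) == (count * step)) evaluates to false; next count becomes 4; next ((max(base, -5) * min(base, 0)) == min(count, count)) evaluates to false; next final value 7
verdict: not equivalent; witness: base=3, step=-6


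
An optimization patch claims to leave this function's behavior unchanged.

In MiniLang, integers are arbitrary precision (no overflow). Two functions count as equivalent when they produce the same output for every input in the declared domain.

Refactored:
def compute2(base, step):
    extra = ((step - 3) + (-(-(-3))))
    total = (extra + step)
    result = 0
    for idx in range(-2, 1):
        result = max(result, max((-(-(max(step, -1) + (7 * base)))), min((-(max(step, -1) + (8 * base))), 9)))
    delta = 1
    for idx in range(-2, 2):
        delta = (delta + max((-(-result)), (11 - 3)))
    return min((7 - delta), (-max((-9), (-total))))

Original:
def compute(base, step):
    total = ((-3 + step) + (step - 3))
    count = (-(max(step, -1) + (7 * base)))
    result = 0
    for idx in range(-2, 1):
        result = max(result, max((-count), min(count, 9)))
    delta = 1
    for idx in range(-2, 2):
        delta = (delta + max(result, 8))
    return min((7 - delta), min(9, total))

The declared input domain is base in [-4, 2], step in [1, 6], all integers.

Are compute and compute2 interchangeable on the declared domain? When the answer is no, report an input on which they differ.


Input base=-2, step=6: -26 from compute versus -30 from compute2.
verdict: not equivalent; witness: base=-2, step=6


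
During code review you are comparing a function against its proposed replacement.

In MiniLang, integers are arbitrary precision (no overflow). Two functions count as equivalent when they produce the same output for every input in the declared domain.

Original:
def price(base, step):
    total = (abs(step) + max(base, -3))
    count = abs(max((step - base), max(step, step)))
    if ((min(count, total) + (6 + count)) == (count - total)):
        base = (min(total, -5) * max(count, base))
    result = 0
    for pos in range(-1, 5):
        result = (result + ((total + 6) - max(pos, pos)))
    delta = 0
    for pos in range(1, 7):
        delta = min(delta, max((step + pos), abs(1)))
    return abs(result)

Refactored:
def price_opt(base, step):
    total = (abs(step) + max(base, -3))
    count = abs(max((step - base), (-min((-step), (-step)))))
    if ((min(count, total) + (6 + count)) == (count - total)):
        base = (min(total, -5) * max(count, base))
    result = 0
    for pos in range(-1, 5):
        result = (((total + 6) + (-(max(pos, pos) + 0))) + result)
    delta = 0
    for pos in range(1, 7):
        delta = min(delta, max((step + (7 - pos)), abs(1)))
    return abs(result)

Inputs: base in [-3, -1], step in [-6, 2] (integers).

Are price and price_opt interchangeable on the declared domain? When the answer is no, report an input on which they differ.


The two versions differ — the changes include min/max/abs usage differs, constant usage differs, arithmetic usage differs.
As a probe, take base=-3, step=-4: price runs total=1, then count=1, then ((min(count, total) + (6 + count)) == (count - total)) is false, then result=0, then (pos=-1), then result=8, then (pos=0), then result=15, then (pos=1), then result=21, then (pos=2), then result=26, then (pos=3), then result=30, then (pos=4), then result=33, then delta=0, then (pos=1), then delta=0, then (pos=2), then delta=0, then (pos=3), then delta=0, then (pos=4), then delta=0, then (pos=5), then delta=0, then (pos=6), then delta=0, then returns 33; price_opt runs total=1, then count=1, then ((min(count, total) + (6 + count)) == (count - total)) is false, then result=0, then (pos=-1), then result=8, then (pos=0), then result=15, then (pos=1), then result=21, then (pos=2), then result=26, then (pos=3), then result=30, then (pos=4), then result=33, then delta=0, then (pos=1), then delta=0, then (pos=2), then delta=0, then (pos=3), then delta=0, then (pos=4), then delta=0, then (pos=5), then delta=0, then (pos=6), then delta=0, then returns 33; both end at 33.
Sweeping the whole domain (27 inputs) finds no disagreement.
verdict: equivalent


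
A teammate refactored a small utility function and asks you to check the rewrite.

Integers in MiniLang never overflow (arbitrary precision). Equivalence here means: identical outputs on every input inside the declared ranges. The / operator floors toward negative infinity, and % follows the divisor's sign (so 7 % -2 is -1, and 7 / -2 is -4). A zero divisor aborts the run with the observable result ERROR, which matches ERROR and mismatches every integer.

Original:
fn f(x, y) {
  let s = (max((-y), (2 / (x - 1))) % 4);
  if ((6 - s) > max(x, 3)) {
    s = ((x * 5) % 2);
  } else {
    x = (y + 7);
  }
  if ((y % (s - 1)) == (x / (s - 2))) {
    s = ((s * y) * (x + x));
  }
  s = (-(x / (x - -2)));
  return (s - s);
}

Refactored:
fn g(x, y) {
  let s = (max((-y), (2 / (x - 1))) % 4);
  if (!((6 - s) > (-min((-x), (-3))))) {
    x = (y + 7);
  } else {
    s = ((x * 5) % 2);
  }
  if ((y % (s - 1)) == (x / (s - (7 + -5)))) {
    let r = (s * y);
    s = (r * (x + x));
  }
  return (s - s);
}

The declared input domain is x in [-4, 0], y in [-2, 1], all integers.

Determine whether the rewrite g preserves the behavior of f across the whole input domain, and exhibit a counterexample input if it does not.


The rewrite breaks on x=-2, y=-2, where the results are ERROR and 0.
f: s becomes 2; next ((6 - s) > max(x, 3)) evaluates to true; next s becomes 0; next ((y % (s - 1)) == (x / (s - 2))) evaluates to false; next hits division by zero so the output is ERROR
g: s becomes 2; next (!((6 - s) > (-min((-x), (-3))))) evaluates to false; next s becomes 0; next ((y % (s - 1)) == (x / (s - (7 + -5)))) evaluates to false; next final value 0
verdict: not equivalent; witness: x=-2, y=-2


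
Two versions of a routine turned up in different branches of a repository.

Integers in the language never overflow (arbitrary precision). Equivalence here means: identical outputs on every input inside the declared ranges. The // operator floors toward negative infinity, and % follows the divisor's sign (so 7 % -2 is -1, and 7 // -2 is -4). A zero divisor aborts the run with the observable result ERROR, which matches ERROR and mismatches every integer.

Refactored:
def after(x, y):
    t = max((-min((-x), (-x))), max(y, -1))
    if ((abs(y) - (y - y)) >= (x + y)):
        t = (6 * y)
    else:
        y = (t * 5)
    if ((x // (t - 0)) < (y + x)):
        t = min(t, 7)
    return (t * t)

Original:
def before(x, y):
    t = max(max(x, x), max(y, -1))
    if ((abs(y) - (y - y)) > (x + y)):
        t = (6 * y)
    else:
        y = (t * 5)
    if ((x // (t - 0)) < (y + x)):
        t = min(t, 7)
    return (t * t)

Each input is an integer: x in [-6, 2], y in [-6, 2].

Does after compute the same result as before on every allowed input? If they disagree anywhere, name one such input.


At x=0, y=1: before gives 1, after gives 36.
verdict: not equivalent; witness: x=0, y=1


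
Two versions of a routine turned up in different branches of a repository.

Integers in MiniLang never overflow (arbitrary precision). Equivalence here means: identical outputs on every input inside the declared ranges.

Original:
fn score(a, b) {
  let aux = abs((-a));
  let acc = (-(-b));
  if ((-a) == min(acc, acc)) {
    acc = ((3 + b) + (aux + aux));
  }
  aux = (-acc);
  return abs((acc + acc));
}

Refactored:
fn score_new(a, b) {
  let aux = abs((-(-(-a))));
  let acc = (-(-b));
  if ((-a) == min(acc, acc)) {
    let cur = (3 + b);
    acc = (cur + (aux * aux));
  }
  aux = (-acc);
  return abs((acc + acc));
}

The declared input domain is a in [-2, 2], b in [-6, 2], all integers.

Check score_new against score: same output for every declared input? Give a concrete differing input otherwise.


These are not equivalent — on a=-1, b=1 the outputs split (12 vs 10).
score: aux := 1 | acc := 1 | ((-a) == min(acc, acc)): true | acc := 6 | aux := -6 | result 12
score_new: aux := 1 | acc := 1 | ((-a) == min(acc, acc)): true | cur := 4 | acc := 5 | aux := -5 | result 10
verdict: not equivalent; witness: a=-1, b=1


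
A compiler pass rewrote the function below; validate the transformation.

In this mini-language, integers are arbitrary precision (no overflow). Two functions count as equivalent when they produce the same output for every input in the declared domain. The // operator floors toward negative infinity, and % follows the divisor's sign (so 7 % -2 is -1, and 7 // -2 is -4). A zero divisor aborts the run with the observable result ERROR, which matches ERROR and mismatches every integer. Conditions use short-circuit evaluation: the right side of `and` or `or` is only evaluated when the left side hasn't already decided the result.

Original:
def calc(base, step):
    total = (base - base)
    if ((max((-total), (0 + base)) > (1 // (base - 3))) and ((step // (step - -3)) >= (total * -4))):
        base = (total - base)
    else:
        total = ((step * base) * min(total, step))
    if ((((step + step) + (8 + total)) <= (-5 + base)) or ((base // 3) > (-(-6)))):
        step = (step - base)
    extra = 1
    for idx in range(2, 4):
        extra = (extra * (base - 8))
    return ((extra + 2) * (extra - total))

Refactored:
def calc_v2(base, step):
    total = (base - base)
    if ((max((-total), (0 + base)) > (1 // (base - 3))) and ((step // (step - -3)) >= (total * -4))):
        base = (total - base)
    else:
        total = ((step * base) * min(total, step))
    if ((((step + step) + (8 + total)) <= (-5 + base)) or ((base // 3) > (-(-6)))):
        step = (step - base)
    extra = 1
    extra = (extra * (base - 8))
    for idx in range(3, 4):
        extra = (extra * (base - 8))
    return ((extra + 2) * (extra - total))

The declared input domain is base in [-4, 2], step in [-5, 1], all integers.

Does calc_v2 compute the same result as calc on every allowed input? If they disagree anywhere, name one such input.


Changes here: arithmetic usage differs, and loop structure differs, and statement counts differ, and constant usage differs; the full 49-point sweep finds no disagreement.
verdict: equivalent


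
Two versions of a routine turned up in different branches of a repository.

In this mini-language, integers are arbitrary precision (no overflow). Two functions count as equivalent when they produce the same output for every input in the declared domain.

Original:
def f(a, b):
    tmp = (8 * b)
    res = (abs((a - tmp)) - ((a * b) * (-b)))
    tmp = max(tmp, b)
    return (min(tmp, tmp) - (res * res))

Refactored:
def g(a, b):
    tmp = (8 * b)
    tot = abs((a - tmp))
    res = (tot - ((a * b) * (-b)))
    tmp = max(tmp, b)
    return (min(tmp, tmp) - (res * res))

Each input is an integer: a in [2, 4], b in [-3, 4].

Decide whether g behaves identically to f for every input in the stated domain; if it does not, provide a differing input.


Differences: local variable names differ; and statement counts differ — yet all 24 inputs agree.
verdict: equivalent


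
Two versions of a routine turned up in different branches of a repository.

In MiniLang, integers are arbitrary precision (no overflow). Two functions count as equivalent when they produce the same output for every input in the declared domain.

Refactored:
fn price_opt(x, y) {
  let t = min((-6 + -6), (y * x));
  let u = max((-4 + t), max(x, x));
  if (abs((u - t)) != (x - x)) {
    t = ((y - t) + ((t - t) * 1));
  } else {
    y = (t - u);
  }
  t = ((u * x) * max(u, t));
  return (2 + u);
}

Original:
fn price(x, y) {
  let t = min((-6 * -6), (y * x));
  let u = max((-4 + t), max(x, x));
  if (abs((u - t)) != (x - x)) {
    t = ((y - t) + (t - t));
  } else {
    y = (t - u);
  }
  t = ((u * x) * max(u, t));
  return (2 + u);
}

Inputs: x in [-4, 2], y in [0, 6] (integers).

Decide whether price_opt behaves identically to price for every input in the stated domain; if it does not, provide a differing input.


The rewrite breaks on x=1, y=6, where the results are 4 and 3.
price: t=6, then u=2, then (abs((u - t)) != (x - x)) is true, then t=0, then t=4, then returns 4
price_opt: t=-12, then u=1, then (abs((u - t)) != (x - x)) is true, then t=18, then t=18, then returns 3
verdict: not equivalent; witness: x=1, y=6


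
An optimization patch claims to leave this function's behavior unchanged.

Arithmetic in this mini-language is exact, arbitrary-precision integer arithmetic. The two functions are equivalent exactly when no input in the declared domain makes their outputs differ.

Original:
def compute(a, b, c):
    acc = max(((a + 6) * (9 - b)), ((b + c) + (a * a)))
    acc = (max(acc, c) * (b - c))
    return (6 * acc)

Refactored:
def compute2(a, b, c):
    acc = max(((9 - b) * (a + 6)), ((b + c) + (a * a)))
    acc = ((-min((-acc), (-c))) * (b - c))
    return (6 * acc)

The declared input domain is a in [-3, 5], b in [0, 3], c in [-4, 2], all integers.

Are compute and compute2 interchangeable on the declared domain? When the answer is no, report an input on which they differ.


The two are interchangeable: min/max/abs usage differs, and every declared input agrees.
Tracing a=-2, b=3, c=-1: compute: acc=24, then acc=96, then returns 576 | compute2: acc=24, then acc=96, then returns 576 — matching result 576.
Every one of the 252 inputs gives matching results.
verdict: equivalent
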